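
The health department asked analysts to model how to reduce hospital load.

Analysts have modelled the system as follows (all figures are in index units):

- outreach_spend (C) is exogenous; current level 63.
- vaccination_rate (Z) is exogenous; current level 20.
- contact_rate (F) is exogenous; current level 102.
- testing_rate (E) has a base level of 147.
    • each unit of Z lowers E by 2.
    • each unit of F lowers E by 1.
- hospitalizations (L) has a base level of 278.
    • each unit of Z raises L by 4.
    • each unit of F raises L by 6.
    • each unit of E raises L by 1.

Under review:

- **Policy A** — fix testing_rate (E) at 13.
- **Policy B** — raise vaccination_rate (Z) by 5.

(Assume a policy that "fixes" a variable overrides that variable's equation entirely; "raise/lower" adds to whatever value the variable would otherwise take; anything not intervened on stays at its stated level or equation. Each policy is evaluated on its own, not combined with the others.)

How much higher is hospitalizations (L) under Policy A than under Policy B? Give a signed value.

Policy A (E := 13):
  Z = 20
  F = 102
  E = 13
  L = 278 + 4·20 + 6·102 + 13 = 983
Policy B (Z + 5):
  Z = 20 + 5 = 25
  F = 102
  E = 147 − 2·25 − 102 = -5
  L = 278 + 4·25 + 6·102 + (-5) = 985
L: 983 − 985 = -2

-2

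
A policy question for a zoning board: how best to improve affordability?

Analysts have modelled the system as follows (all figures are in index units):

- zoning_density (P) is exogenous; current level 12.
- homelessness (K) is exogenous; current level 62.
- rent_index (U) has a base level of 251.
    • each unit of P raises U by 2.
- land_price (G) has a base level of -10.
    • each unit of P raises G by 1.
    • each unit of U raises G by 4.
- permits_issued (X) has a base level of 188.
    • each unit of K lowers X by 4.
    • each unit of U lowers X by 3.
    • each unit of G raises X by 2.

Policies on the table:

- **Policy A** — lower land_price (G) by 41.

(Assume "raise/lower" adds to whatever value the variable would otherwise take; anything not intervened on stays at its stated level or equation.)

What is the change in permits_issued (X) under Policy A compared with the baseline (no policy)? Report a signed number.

Baseline:
  P = 12
  K = 62
  U = 251 + 2·12 = 275
  G = -10 + 12 + 4·275 = 1102
  X = 188 − 4·62 − 3·275 + 2·1102 = 1319
Policy A (G − 41):
  P = 12
  K = 62
  U = 251 + 2·12 = 275
  G = -10 + 12 + 4·275 (−41 from intervention) = 1061
  X = 188 − 4·62 − 3·275 + 2·1061 = 1237
Change in X: 1237 − 1319 = -82

-82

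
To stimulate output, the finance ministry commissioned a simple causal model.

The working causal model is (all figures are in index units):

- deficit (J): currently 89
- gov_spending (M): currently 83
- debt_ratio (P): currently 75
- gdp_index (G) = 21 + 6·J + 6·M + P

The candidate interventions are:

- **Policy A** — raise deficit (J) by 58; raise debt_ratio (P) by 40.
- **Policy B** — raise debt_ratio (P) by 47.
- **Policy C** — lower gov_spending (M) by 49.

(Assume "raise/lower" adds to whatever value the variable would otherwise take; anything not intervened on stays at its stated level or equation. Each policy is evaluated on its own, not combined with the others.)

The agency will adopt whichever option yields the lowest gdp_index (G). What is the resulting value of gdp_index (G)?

Policy A (J + 58, P + 40):
  J = 89 + 58 = 147
  M = 83
  P = 75 + 40 = 115
  G = 21 + 6·147 + 6·83 + 115 = 1516
Policy B (P + 47):
  J = 89
  M = 83
  P = 75 + 47 = 122
  G = 21 + 6·89 + 6·83 + 122 = 1175
Policy C (M − 49):
  J = 89
  M = 83 − 49 = 34
  P = 75
  G = 21 + 6·89 + 6·34 + 75 = 834
Comparing — Policy A: G=1516, Policy B: G=1175, Policy C: G=834. Lowest is 834 (Policy C).

834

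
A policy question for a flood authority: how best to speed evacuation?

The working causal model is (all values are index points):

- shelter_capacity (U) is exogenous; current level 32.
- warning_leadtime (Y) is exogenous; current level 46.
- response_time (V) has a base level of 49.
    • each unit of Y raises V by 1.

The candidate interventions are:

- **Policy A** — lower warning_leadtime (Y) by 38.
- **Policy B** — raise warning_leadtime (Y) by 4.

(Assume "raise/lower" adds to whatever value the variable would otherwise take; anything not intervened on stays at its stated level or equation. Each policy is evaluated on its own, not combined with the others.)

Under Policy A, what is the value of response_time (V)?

57

Policy A (Y − 38):
  Y = 46 − 38 = 8
  V = 49 + 8 = 57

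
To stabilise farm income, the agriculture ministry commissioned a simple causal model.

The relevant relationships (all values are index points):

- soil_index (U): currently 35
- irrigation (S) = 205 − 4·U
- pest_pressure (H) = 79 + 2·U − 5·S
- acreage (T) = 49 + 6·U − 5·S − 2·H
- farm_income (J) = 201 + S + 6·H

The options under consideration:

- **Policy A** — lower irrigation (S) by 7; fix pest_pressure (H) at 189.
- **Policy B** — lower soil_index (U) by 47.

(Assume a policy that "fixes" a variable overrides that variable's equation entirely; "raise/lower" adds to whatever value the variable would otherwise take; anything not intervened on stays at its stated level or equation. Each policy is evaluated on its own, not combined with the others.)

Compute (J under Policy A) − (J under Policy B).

8199

Policy A (S − 7, H := 189):
  U = 35
  S = 205 − 4·35 (−7 from intervention) = 58
  H = 189
  J = 201 + 58 + 6·189 = 1393
Policy B (U − 47):
  U = 35 − 47 = -12
  S = 205 − 4·(-12) = 253
  H = 79 + 2·(-12) − 5·253 = -1210
  J = 201 + 253 + 6·(-1210) = -6806
J: 1393 − (-6806) = 8199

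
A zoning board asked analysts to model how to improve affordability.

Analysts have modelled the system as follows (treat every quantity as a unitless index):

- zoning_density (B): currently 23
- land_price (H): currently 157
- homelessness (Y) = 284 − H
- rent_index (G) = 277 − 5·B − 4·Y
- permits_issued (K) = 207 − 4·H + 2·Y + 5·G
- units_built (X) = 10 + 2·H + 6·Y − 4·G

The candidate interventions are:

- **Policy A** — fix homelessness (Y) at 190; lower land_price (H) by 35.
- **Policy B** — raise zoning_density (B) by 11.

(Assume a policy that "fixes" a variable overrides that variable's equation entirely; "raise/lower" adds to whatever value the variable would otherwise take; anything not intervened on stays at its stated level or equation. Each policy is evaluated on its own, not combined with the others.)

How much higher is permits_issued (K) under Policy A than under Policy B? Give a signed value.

Policy A (Y := 190, H − 35):
  B = 23
  H = 157 − 35 = 122
  Y = 190
  G = 277 − 5·23 − 4·190 = -598
  K = 207 − 4·122 + 2·190 + 5·(-598) = -2891
Policy B (B + 11):
  B = 23 + 11 = 34
  H = 157
  Y = 284 − 157 = 127
  G = 277 − 5·34 − 4·127 = -401
  K = 207 − 4·157 + 2·127 + 5·(-401) = -2172
K: -2891 − (-2172) = -719

-719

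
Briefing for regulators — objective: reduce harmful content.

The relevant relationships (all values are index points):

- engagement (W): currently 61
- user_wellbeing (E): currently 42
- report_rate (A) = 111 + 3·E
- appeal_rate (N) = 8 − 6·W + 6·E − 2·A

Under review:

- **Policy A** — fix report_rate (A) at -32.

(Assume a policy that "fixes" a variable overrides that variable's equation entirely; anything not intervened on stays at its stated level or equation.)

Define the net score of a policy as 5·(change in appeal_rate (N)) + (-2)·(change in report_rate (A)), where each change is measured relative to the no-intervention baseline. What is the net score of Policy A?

3228

Baseline:
  W = 61
  E = 42
  A = 111 + 3·42 = 237
  N = 8 − 6·61 + 6·42 − 2·237 = -580
Policy A (A := -32):
  W = 61
  E = 42
  A = -32
  N = 8 − 6·61 + 6·42 − 2·(-32) = -42
ΔN = -42 − (-580) = 538; ΔA = -32 − 237 = -269
Score = 5·538 + (-2)·(-269) = 3228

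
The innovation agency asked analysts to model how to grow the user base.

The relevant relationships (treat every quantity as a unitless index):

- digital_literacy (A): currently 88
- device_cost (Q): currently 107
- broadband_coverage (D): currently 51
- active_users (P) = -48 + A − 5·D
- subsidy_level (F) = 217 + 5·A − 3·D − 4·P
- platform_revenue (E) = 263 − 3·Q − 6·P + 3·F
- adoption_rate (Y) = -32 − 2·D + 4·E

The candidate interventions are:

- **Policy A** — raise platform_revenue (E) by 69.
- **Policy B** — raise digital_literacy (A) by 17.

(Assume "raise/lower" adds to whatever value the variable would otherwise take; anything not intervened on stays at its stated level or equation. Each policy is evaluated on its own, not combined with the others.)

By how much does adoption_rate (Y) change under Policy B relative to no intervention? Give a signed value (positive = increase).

-204

Baseline:
  A = 88
  Q = 107
  D = 51
  P = -48 + 88 − 5·51 = -215
  F = 217 + 5·88 − 3·51 − 4·(-215) = 1364
  E = 263 − 3·107 − 6·(-215) + 3·1364 = 5324
  Y = -32 − 2·51 + 4·5324 = 21162
Policy B (A + 17):
  A = 88 + 17 = 105
  Q = 107
  D = 51
  P = -48 + 105 − 5·51 = -198
  F = 217 + 5·105 − 3·51 − 4·(-198) = 1381
  E = 263 − 3·107 − 6·(-198) + 3·1381 = 5273
  Y = -32 − 2·51 + 4·5273 = 20958
Change in Y: 20958 − 21162 = -204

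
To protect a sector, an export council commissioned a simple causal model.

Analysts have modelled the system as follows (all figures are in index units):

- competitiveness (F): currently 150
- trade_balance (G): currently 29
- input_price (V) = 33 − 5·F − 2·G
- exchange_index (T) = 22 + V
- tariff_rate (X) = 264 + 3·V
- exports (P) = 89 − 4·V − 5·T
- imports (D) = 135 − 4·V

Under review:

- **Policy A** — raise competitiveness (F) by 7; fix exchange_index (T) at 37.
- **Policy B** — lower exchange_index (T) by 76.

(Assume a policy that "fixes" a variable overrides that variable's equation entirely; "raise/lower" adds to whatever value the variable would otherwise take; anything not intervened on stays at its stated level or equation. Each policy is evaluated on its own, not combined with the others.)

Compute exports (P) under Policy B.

7334

Policy B (T − 76):
  F = 150
  G = 29
  V = 33 − 5·150 − 2·29 = -775
  T = 22 + (-775) (−76 from intervention) = -829
  P = 89 − 4·(-775) − 5·(-829) = 7334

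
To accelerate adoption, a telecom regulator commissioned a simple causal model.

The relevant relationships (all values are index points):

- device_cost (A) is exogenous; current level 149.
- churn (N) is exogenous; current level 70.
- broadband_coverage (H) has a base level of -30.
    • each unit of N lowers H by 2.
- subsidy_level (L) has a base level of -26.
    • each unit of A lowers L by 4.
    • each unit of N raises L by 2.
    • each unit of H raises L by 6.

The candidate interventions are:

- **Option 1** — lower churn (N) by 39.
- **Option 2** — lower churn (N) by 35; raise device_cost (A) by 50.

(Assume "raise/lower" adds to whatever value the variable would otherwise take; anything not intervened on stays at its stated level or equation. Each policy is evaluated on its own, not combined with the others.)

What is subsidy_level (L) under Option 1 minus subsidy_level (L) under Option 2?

Option 1 (N − 39):
  A = 149
  N = 70 − 39 = 31
  H = -30 − 2·31 = -92
  L = -26 − 4·149 + 2·31 + 6·(-92) = -1112
Option 2 (N − 35, A + 50):
  A = 149 + 50 = 199
  N = 70 − 35 = 35
  H = -30 − 2·35 = -100
  L = -26 − 4·199 + 2·35 + 6·(-100) = -1352
L: -1112 − (-1352) = 240

240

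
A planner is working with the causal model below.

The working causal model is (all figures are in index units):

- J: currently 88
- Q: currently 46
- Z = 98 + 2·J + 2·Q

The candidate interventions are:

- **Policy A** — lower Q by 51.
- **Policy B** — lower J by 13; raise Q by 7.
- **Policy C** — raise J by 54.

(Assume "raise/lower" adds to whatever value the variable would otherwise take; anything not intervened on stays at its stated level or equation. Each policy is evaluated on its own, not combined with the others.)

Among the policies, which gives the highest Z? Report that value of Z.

474

Policy A (Q − 51):
  J = 88
  Q = 46 − 51 = -5
  Z = 98 + 2·88 + 2·(-5) = 264
Policy B (J − 13, Q + 7):
  J = 88 − 13 = 75
  Q = 46 + 7 = 53
  Z = 98 + 2·75 + 2·53 = 354
Policy C (J + 54):
  J = 88 + 54 = 142
  Q = 46
  Z = 98 + 2·142 + 2·46 = 474
Comparing — Policy A: Z=264, Policy B: Z=354, Policy C: Z=474. Highest is 474 (Policy C).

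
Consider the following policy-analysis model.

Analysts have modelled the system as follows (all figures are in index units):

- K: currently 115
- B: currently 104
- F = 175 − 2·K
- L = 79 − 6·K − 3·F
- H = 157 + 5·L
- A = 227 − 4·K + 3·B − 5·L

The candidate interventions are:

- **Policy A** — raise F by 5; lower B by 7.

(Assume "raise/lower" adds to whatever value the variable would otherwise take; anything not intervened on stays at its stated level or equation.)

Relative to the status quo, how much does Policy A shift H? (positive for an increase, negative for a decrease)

-75

Baseline:
  K = 115
  F = 175 − 2·115 = -55
  L = 79 − 6·115 − 3·(-55) = -446
  H = 157 + 5·(-446) = -2073
Policy A (F + 5, B − 7):
  K = 115
  F = 175 − 2·115 (+5 from intervention) = -50
  L = 79 − 6·115 − 3·(-50) = -461
  H = 157 + 5·(-461) = -2148
Change in H: -2148 − (-2073) = -75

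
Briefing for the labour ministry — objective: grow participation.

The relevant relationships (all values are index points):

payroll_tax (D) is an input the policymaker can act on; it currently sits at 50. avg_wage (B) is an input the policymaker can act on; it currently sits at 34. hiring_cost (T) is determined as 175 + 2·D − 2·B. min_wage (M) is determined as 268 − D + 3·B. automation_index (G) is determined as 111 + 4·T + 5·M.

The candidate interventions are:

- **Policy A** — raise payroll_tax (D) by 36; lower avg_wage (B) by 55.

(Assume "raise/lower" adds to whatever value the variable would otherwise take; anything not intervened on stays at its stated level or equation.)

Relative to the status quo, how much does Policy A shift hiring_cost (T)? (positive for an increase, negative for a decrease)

Baseline:
  D = 50
  B = 34
  T = 175 + 2·50 − 2·34 = 207
Policy A (D + 36, B − 55):
  D = 50 + 36 = 86
  B = 34 − 55 = -21
  T = 175 + 2·86 − 2·(-21) = 389
Change in T: 389 − 207 = 182

182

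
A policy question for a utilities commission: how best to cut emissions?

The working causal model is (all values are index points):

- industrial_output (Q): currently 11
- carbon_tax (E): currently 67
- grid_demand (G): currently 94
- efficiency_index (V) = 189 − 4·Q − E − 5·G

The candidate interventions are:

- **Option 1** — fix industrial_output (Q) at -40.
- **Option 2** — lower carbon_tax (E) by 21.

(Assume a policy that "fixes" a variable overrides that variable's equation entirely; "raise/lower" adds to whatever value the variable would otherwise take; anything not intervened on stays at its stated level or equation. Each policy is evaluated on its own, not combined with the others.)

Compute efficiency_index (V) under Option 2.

-371

Option 2 (E − 21):
  Q = 11
  E = 67 − 21 = 46
  G = 94
  V = 189 − 4·11 − 46 − 5·94 = -371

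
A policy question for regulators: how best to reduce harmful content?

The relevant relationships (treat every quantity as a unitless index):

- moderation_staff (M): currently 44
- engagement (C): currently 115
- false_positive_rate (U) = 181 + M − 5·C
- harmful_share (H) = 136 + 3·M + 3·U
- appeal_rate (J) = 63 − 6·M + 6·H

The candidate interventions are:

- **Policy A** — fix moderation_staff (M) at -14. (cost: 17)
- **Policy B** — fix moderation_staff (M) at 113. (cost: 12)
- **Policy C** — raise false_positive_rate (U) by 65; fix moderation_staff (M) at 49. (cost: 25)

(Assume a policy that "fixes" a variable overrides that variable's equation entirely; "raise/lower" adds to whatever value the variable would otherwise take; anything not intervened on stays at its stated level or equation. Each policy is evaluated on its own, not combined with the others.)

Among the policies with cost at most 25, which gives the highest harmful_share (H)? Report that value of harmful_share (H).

Policy A (M := -14):
  M = -14
  C = 115
  U = 181 + (-14) − 5·115 = -408
  H = 136 + 3·(-14) + 3·(-408) = -1130
Policy B (M := 113):
  M = 113
  C = 115
  U = 181 + 113 − 5·115 = -281
  H = 136 + 3·113 + 3·(-281) = -368
Policy C (U + 65, M := 49):
  M = 49
  C = 115
  U = 181 + 49 − 5·115 (+65 from intervention) = -280
  H = 136 + 3·49 + 3·(-280) = -557
Comparing — Policy A: H=-1130, Policy B: H=-368, Policy C: H=-557. Highest is -368 (Policy B).

-368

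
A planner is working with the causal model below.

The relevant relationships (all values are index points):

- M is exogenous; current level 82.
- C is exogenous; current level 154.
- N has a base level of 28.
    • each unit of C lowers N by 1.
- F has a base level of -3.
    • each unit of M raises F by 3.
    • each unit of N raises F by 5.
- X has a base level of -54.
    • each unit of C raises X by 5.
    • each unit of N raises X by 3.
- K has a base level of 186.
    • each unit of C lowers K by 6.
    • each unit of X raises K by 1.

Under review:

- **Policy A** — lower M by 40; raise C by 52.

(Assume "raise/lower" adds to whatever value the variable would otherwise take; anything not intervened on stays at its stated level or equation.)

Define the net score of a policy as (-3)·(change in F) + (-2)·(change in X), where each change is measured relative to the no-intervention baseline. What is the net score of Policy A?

932

Baseline:
  M = 82
  C = 154
  N = 28 − 154 = -126
  F = -3 + 3·82 + 5·(-126) = -387
  X = -54 + 5·154 + 3·(-126) = 338
Policy A (M − 40, C + 52):
  M = 82 − 40 = 42
  C = 154 + 52 = 206
  N = 28 − 206 = -178
  F = -3 + 3·42 + 5·(-178) = -767
  X = -54 + 5·206 + 3·(-178) = 442
ΔF = -767 − (-387) = -380; ΔX = 442 − 338 = 104
Score = (-3)·(-380) + (-2)·104 = 932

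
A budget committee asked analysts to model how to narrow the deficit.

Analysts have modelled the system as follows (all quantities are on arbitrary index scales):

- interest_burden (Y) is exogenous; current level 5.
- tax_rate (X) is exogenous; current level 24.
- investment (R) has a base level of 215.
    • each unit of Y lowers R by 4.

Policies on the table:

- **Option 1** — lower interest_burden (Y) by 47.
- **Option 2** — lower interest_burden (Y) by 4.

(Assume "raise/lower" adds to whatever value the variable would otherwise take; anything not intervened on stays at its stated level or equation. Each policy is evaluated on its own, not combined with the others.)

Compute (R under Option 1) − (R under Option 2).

172

Option 1 (Y − 47):
  Y = 5 − 47 = -42
  R = 215 − 4·(-42) = 383
Option 2 (Y − 4):
  Y = 5 − 4 = 1
  R = 215 − 4·1 = 211
R: 383 − 211 = 172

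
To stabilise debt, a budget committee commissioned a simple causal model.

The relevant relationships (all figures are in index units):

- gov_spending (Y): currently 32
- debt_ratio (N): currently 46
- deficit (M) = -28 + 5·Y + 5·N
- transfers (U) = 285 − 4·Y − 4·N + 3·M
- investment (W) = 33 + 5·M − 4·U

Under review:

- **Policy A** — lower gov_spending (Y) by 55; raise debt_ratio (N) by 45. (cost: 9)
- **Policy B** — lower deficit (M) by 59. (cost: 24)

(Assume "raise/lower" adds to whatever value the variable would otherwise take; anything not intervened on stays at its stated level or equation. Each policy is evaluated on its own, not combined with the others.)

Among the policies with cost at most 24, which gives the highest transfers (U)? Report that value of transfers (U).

949

Policy A (Y − 55, N + 45):
  Y = 32 − 55 = -23
  N = 46 + 45 = 91
  M = -28 + 5·(-23) + 5·91 = 312
  U = 285 − 4·(-23) − 4·91 + 3·312 = 949
Policy B (M − 59):
  Y = 32
  N = 46
  M = -28 + 5·32 + 5·46 (−59 from intervention) = 303
  U = 285 − 4·32 − 4·46 + 3·303 = 882
Comparing — Policy A: U=949, Policy B: U=882. Highest is 949 (Policy A).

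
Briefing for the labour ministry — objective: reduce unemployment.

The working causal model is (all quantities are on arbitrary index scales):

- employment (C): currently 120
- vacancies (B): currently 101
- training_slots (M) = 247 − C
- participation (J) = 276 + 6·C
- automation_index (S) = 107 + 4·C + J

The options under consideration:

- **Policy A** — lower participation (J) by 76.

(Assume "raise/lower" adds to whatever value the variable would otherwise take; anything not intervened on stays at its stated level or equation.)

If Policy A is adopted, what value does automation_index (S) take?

1507

Policy A (J − 76):
  C = 120
  J = 276 + 6·120 (−76 from intervention) = 920
  S = 107 + 4·120 + 920 = 1507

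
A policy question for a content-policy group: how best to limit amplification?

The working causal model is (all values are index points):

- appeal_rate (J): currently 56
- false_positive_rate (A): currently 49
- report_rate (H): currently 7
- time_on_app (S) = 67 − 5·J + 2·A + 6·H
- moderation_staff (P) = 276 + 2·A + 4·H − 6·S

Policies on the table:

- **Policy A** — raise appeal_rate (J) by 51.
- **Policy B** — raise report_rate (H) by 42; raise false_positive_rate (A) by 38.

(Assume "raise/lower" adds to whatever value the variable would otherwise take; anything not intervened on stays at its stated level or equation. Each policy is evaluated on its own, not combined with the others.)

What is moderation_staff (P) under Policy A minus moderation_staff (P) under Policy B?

3254

Policy A (J + 51):
  J = 56 + 51 = 107
  A = 49
  H = 7
  S = 67 − 5·107 + 2·49 + 6·7 = -328
  P = 276 + 2·49 + 4·7 − 6·(-328) = 2370
Policy B (H + 42, A + 38):
  J = 56
  A = 49 + 38 = 87
  H = 7 + 42 = 49
  S = 67 − 5·56 + 2·87 + 6·49 = 255
  P = 276 + 2·87 + 4·49 − 6·255 = -884
P: 2370 − (-884) = 3254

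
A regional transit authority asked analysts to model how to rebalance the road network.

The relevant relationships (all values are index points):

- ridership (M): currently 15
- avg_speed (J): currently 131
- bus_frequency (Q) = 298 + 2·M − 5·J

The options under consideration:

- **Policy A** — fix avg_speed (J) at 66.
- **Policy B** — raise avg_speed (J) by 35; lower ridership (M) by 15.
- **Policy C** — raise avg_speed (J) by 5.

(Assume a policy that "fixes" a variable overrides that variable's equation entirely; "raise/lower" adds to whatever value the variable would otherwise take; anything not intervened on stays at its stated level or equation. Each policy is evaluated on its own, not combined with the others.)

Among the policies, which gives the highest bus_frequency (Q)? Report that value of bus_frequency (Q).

Policy A (J := 66):
  M = 15
  J = 66
  Q = 298 + 2·15 − 5·66 = -2
Policy B (J + 35, M − 15):
  M = 15 − 15 = 0
  J = 131 + 35 = 166
  Q = 298 + 2·0 − 5·166 = -532
Policy C (J + 5):
  M = 15
  J = 131 + 5 = 136
  Q = 298 + 2·15 − 5·136 = -352
Comparing — Policy A: Q=-2, Policy B: Q=-532, Policy C: Q=-352. Highest is -2 (Policy A).

-2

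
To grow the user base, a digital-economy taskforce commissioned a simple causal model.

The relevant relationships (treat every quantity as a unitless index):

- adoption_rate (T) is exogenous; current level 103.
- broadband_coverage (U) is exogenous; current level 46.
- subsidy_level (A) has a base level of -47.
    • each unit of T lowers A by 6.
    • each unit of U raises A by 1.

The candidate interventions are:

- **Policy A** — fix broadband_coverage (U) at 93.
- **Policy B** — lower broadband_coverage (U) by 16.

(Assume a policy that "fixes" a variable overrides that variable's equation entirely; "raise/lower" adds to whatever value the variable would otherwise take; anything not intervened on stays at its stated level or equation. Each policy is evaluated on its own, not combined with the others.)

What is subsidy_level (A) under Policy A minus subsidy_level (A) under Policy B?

63

Policy A (U := 93):
  T = 103
  U = 93
  A = -47 − 6·103 + 93 = -572
Policy B (U − 16):
  T = 103
  U = 46 − 16 = 30
  A = -47 − 6·103 + 30 = -635
A: -572 − (-635) = 63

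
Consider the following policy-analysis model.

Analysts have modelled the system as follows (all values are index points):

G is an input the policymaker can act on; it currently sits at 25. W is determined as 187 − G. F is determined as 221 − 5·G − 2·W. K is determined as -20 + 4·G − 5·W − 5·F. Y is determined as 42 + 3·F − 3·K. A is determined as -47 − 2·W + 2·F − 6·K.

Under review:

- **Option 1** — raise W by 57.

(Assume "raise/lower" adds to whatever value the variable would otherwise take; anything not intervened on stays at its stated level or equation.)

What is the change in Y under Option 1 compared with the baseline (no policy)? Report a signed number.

-1197

Baseline:
  G = 25
  W = 187 − 25 = 162
  F = 221 − 5·25 − 2·162 = -228
  K = -20 + 4·25 − 5·162 − 5·(-228) = 410
  Y = 42 + 3·(-228) − 3·410 = -1872
Option 1 (W + 57):
  G = 25
  W = 187 − 25 (+57 from intervention) = 219
  F = 221 − 5·25 − 2·219 = -342
  K = -20 + 4·25 − 5·219 − 5·(-342) = 695
  Y = 42 + 3·(-342) − 3·695 = -3069
Change in Y: -3069 − (-1872) = -1197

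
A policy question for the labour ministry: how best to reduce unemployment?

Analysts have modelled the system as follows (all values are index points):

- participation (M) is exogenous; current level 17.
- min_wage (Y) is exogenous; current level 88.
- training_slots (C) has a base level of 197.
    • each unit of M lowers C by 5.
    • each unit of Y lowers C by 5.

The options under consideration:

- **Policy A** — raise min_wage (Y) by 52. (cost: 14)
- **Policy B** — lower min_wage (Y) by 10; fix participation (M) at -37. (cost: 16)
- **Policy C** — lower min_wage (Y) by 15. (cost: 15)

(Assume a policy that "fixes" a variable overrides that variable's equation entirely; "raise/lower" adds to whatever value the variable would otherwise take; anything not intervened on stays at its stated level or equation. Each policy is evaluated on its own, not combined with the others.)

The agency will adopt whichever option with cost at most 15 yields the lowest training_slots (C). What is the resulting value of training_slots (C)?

-588

Policy A (Y + 52):
  M = 17
  Y = 88 + 52 = 140
  C = 197 − 5·17 − 5·140 = -588
Policy C (Y − 15):
  M = 17
  Y = 88 − 15 = 73
  C = 197 − 5·17 − 5·73 = -253
Comparing — Policy A: C=-588, Policy C: C=-253. Lowest is -588 (Policy A).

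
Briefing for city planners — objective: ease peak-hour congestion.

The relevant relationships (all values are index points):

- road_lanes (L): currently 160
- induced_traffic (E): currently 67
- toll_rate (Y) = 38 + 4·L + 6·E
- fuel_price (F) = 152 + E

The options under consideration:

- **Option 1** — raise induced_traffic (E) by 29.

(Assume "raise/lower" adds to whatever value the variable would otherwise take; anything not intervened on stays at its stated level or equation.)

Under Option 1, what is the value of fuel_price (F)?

Option 1 (E + 29):
  E = 67 + 29 = 96
  F = 152 + 96 = 248

248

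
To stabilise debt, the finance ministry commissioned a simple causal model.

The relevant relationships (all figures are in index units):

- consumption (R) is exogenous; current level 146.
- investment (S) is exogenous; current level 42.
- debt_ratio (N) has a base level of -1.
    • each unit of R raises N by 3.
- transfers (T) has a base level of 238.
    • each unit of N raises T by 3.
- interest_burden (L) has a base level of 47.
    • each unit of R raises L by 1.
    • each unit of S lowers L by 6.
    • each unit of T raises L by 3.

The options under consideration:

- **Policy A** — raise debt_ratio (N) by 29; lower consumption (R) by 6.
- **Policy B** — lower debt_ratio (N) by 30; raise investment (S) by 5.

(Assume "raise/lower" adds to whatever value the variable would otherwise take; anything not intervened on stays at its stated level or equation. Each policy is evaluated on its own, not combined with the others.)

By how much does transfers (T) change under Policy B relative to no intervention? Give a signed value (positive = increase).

Baseline:
  R = 146
  N = -1 + 3·146 = 437
  T = 238 + 3·437 = 1549
Policy B (N − 30, S + 5):
  R = 146
  N = -1 + 3·146 (−30 from intervention) = 407
  T = 238 + 3·407 = 1459
Change in T: 1459 − 1549 = -90

-90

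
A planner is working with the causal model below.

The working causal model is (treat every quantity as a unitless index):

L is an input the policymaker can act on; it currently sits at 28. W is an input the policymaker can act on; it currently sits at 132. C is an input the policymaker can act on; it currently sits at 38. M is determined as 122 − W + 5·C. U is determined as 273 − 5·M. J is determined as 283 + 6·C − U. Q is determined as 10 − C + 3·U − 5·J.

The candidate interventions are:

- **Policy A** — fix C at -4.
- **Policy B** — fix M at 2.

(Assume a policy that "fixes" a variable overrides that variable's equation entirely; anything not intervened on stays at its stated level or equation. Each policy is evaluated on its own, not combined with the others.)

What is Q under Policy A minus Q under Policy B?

2582

Policy A (C := -4):
  W = 132
  C = -4
  M = 122 − 132 + 5·(-4) = -30
  U = 273 − 5·(-30) = 423
  J = 283 + 6·(-4) − 423 = -164
  Q = 10 − (-4) + 3·423 − 5·(-164) = 2103
Policy B (M := 2):
  W = 132
  C = 38
  M = 2
  U = 273 − 5·2 = 263
  J = 283 + 6·38 − 263 = 248
  Q = 10 − 38 + 3·263 − 5·248 = -479
Q: 2103 − (-479) = 2582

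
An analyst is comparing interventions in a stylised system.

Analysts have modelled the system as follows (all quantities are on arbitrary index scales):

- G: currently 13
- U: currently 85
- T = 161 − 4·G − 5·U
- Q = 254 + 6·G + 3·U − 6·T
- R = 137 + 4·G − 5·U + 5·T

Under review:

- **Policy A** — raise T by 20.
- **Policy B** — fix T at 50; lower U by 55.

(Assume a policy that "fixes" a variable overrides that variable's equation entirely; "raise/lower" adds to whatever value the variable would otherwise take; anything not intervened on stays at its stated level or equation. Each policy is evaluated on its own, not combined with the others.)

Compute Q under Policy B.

122

Policy B (T := 50, U − 55):
  G = 13
  U = 85 − 55 = 30
  T = 50
  Q = 254 + 6·13 + 3·30 − 6·50 = 122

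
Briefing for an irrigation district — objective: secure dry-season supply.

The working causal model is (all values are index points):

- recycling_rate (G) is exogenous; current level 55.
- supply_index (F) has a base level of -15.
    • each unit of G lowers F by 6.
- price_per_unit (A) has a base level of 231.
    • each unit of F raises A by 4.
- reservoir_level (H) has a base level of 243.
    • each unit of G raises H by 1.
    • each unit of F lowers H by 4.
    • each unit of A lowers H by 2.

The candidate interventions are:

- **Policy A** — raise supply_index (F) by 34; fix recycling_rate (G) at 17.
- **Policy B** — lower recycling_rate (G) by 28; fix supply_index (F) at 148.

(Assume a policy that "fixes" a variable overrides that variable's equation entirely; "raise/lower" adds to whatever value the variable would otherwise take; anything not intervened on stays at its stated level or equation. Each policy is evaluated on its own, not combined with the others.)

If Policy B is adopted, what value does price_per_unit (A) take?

Policy B (G − 28, F := 148):
  G = 55 − 28 = 27
  F = 148
  A = 231 + 4·148 = 823

823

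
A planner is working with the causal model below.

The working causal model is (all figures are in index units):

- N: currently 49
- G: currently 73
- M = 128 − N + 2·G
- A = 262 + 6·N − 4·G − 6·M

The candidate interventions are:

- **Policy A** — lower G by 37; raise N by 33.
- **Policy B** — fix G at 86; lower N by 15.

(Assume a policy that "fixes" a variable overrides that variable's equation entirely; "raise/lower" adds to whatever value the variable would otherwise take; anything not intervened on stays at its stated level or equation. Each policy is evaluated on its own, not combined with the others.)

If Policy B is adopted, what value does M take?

Policy B (G := 86, N − 15):
  N = 49 − 15 = 34
  G = 86
  M = 128 − 34 + 2·86 = 266

266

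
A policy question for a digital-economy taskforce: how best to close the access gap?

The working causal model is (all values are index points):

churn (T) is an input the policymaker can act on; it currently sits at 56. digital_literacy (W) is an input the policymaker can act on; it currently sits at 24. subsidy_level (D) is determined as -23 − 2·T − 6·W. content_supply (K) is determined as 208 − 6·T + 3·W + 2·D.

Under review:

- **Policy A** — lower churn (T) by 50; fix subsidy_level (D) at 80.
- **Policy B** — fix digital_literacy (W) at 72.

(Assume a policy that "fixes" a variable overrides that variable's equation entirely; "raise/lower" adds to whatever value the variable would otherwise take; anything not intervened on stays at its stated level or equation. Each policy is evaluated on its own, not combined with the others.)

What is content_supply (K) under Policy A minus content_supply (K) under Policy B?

1450

Policy A (T − 50, D := 80):
  T = 56 − 50 = 6
  W = 24
  D = 80
  K = 208 − 6·6 + 3·24 + 2·80 = 404
Policy B (W := 72):
  T = 56
  W = 72
  D = -23 − 2·56 − 6·72 = -567
  K = 208 − 6·56 + 3·72 + 2·(-567) = -1046
K: 404 − (-1046) = 1450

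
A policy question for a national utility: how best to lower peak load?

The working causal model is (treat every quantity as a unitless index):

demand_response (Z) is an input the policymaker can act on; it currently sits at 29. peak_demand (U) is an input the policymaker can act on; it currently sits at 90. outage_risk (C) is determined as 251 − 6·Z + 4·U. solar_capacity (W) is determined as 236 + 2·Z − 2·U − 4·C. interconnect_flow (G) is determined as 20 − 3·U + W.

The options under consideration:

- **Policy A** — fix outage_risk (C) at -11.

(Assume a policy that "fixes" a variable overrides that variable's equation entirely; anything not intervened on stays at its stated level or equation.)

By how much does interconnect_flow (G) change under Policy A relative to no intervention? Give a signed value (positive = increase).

Baseline:
  Z = 29
  U = 90
  C = 251 − 6·29 + 4·90 = 437
  W = 236 + 2·29 − 2·90 − 4·437 = -1634
  G = 20 − 3·90 + (-1634) = -1884
Policy A (C := -11):
  Z = 29
  U = 90
  C = -11
  W = 236 + 2·29 − 2·90 − 4·(-11) = 158
  G = 20 − 3·90 + 158 = -92
Change in G: -92 − (-1884) = 1792

1792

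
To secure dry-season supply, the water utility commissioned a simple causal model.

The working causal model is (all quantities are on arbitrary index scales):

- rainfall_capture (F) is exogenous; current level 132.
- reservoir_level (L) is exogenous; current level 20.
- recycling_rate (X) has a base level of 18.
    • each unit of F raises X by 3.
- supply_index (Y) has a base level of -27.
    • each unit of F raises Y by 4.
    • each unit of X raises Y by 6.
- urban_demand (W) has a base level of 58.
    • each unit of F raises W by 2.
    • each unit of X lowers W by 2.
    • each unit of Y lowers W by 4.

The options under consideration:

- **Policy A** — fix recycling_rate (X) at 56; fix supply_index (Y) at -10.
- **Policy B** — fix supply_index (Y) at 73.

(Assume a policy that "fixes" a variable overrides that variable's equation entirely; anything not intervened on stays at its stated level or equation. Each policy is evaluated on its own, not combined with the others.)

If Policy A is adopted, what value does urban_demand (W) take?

250

Policy A (X := 56, Y := -10):
  F = 132
  X = 56
  Y = -10
  W = 58 + 2·132 − 2·56 − 4·(-10) = 250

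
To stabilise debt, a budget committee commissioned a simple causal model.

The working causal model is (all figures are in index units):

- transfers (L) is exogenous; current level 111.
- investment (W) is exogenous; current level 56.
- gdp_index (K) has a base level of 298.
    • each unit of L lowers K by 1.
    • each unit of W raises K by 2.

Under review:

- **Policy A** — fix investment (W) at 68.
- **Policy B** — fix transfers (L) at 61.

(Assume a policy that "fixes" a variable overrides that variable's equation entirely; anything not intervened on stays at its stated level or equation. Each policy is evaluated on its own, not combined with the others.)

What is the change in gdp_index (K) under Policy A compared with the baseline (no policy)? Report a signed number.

24

Baseline:
  L = 111
  W = 56
  K = 298 − 111 + 2·56 = 299
Policy A (W := 68):
  L = 111
  W = 68
  K = 298 − 111 + 2·68 = 323
Change in K: 323 − 299 = 24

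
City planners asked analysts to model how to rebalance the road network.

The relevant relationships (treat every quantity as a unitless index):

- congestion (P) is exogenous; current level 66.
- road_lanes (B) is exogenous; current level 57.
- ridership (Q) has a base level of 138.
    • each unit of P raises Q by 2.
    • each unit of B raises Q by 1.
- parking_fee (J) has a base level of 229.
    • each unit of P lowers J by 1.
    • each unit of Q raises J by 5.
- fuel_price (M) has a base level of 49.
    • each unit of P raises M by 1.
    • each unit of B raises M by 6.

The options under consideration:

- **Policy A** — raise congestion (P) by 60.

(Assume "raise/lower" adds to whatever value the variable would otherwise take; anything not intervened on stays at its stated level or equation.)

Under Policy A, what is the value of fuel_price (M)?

517

Policy A (P + 60):
  P = 66 + 60 = 126
  B = 57
  M = 49 + 126 + 6·57 = 517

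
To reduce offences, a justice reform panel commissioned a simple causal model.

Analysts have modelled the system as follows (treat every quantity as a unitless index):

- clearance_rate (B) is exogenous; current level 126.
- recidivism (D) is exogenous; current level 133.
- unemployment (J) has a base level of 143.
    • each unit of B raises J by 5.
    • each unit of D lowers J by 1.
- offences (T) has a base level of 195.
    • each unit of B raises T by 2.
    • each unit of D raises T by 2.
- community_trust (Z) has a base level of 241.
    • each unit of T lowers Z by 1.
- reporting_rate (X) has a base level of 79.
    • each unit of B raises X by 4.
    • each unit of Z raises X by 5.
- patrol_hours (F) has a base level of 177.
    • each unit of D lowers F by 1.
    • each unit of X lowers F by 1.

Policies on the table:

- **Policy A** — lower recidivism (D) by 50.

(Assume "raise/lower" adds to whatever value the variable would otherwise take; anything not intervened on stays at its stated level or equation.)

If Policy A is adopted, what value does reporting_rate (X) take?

Policy A (D − 50):
  B = 126
  D = 133 − 50 = 83
  T = 195 + 2·126 + 2·83 = 613
  Z = 241 − 613 = -372
  X = 79 + 4·126 + 5·(-372) = -1277

-1277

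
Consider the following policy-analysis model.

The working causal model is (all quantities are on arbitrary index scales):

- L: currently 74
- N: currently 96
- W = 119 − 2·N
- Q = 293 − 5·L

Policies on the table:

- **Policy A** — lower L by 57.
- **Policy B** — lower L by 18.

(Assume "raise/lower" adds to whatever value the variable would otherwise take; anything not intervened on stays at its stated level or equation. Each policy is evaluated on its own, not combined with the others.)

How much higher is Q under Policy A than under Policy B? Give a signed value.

195

Policy A (L − 57):
  L = 74 − 57 = 17
  Q = 293 − 5·17 = 208
Policy B (L − 18):
  L = 74 − 18 = 56
  Q = 293 − 5·56 = 13
Q: 208 − 13 = 195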